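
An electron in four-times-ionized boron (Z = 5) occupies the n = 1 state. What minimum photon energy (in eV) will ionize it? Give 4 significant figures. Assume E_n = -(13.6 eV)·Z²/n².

340.0 eV

E_n = −13.6 Z²/n² = −340.0/n² eV for Z = 5.
E_1 = −340.0/1 = −340.0 eV, so ionization (to E = 0) requires 340.0 eV.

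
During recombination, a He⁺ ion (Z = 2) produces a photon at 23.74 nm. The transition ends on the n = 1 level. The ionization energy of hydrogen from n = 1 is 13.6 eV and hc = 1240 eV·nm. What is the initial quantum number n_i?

n_i = 5

The photon energy is ΔE = hc/λ = 1240 / 23.74 = 52.23 eV.
With Z = 2, ΔE = 54.40 × (1/n_f² − 1/n_i²), so 1/n_f² − 1/n_i² = 0.9602.
With n_f = 1: 1/n_i² = 1/1 − 0.9602 = 0.03984, so n_i ≈ 5.01.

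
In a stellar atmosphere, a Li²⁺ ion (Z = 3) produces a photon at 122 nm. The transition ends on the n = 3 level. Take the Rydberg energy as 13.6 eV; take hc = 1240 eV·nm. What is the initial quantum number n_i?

The photon energy is ΔE = hc/λ = 1240 / 122 = 10.16 eV.
With Z = 3, ΔE = 122.4 × (1/n_f² − 1/n_i²), so 1/n_f² − 1/n_i² = 0.08304.
With n_f = 3: 1/n_i² = 1/9 − 0.08304 = 0.02807, so n_i ≈ 5.97.

n_i = 6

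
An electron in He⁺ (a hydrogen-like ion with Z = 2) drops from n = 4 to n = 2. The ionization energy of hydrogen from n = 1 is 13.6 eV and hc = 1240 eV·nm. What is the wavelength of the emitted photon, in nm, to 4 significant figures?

For Z = 2 the level energies scale as Z², so the effective Rydberg energy is 13.6 × 4 = 54.40 eV.
ΔE = 54.40 × (1/2² − 1/4²) = 54.40 × 0.1875 = 10.20 eV.
λ = hc/ΔE = 1240 / 10.20 = 121.6 nm.

121.6 nm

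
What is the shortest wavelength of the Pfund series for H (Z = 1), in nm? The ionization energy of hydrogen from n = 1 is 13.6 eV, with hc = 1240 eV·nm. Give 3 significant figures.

The Pfund series has lower level n_f = 5; the series limit corresponds to n_i → ∞.
ΔE_max = 13.6 × 1 / 5² = 0.5440 eV.
λ_min = 1240 / 0.5440 = 2280 nm.

2280 nm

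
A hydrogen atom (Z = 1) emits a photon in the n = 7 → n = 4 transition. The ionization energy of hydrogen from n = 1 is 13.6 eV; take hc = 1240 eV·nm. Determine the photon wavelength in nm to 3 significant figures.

ΔE = 13.60 × (1/4² − 1/7²) = 13.60 × 0.04209 = 0.5724 eV.
λ = hc/ΔE = 1240 / 0.5724 = 2170 nm.

2170 nm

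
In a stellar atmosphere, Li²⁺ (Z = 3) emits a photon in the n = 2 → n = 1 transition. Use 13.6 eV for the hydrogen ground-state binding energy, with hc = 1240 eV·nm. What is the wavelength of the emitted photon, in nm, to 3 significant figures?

13.5 nm

For Z = 3 the level energies scale as Z², so the effective Rydberg energy is 13.6 × 9 = 122.4 eV.
ΔE = 122.4 × (1/1² − 1/2²) = 122.4 × 0.7500 = 91.80 eV.
λ = hc/ΔE = 1240 / 91.80 = 13.5 nm.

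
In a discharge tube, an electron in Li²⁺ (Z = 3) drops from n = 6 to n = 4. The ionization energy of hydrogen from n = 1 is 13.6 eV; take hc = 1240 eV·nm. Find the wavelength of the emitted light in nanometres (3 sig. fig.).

For Z = 3 the level energies scale as Z², so the effective Rydberg energy is 13.6 × 9 = 122.4 eV.
ΔE = 122.4 × (1/4² − 1/6²) = 122.4 × 0.03472 = 4.250 eV.
λ = hc/ΔE = 1240 / 4.250 = 292 nm.

292 nm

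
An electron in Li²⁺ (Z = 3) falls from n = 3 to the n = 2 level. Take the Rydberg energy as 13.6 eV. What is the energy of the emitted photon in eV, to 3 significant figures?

The Bohr energies scale as Z², so for Z = 3: E_n = −122.4/n² eV.
E_3 = −122.4/9 = −13.60 eV and E_2 = −122.4/4 = −30.60 eV.
The photon energy is |E_3 − E_2| = 17.0 eV.

17.0 eV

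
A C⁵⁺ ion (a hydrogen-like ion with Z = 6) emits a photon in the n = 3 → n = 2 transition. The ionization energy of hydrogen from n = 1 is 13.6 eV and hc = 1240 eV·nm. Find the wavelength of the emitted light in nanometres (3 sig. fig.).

For Z = 6 the level energies scale as Z², so the effective Rydberg energy is 13.6 × 36 = 489.6 eV.
ΔE = 489.6 × (1/2² − 1/3²) = 489.6 × 0.1389 = 68.00 eV.
λ = hc/ΔE = 1240 / 68.00 = 18.2 nm.

18.2 nm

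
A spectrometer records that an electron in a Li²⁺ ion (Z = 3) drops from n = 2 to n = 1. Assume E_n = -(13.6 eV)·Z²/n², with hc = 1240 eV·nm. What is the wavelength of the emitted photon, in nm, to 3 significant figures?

For Z = 3 the level energies scale as Z², so the effective Rydberg energy is 13.6 × 9 = 122.4 eV.
ΔE = 122.4 × (1/1² − 1/2²) = 122.4 × 0.7500 = 91.80 eV.
λ = hc/ΔE = 1240 / 91.80 = 13.5 nm.

13.5 nm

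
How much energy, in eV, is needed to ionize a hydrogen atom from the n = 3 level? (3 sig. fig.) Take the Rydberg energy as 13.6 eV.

E_3 = −13.60/9 = −1.51 eV, so ionization (to E = 0) requires 1.51 eV.

1.51 eV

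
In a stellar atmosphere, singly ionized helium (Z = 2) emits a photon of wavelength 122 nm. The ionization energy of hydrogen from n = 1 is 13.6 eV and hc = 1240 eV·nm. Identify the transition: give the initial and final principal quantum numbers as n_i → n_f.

n_i = 4, n_f = 2

The photon energy is ΔE = hc/λ = 1240 / 122 = 10.16 eV.
With Z = 2, ΔE = 54.40 × (1/n_f² − 1/n_i²), so 1/n_f² − 1/n_i² = 0.1868.
Trying n_f = 2 gives 1/n_i² = 0.06316, i.e. n_i ≈ 4; this pair matches.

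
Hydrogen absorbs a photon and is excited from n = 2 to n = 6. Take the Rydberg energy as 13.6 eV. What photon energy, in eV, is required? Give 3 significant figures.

3.02 eV

E_6 = −13.60/36 = −0.3778 eV and E_2 = −13.60/4 = −3.400 eV.
The photon energy is |E_6 − E_2| = 3.02 eV.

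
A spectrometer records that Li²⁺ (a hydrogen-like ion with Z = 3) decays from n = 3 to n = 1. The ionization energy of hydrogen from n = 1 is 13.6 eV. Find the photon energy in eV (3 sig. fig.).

109 eV

The Bohr energies scale as Z², so for Z = 3: E_n = −122.4/n² eV.
E_3 = −122.4/9 = −13.60 eV and E_1 = −122.4/1 = −122.4 eV.
The photon energy is |E_3 − E_1| = 109 eV.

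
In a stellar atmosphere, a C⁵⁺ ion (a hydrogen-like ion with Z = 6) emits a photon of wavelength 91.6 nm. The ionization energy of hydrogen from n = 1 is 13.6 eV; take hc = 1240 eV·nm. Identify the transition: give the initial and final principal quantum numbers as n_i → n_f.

n_i = 9, n_f = 5

The photon energy is ΔE = hc/λ = 1240 / 91.6 = 13.54 eV.
With Z = 6, ΔE = 489.6 × (1/n_f² − 1/n_i²), so 1/n_f² − 1/n_i² = 0.02765.
Trying n_f = 5 gives 1/n_i² = 0.01235, i.e. n_i ≈ 9; this pair matches.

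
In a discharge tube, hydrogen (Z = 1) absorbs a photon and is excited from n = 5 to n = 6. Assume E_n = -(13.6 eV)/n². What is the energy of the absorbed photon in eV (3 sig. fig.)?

0.166 eV

E_6 = −13.60/36 = −0.3778 eV and E_5 = −13.60/25 = −0.5440 eV.
The photon energy is |E_6 − E_5| = 0.166 eV.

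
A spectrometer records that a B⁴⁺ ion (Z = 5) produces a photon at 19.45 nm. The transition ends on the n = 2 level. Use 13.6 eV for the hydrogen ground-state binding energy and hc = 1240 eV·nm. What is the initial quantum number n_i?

n_i = 4

The photon energy is ΔE = hc/λ = 1240 / 19.45 = 63.75 eV.
With Z = 5, ΔE = 340.0 × (1/n_f² − 1/n_i²), so 1/n_f² − 1/n_i² = 0.1875.
With n_f = 2: 1/n_i² = 1/4 − 0.1875 = 0.06249, so n_i ≈ 4.00.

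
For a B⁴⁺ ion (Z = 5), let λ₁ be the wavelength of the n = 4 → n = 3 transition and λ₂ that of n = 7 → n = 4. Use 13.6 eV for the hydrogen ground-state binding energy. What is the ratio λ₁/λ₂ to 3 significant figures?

λ ∝ 1/ΔE ∝ 1/(1/n_f² − 1/n_i²), and the Z² and hc factors cancel in the ratio.
λ₁/λ₂ = (1/4² − 1/7²)/(1/3² − 1/4²) = 0.04209/0.04861 = 0.866.

0.866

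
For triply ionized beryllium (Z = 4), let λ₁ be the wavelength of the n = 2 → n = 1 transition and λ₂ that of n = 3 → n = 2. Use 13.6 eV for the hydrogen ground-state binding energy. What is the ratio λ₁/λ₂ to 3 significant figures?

0.185

λ ∝ 1/ΔE ∝ 1/(1/n_f² − 1/n_i²), and the Z² and hc factors cancel in the ratio.
λ₁/λ₂ = (1/2² − 1/3²)/(1/1² − 1/2²) = 0.1389/0.7500 = 0.185.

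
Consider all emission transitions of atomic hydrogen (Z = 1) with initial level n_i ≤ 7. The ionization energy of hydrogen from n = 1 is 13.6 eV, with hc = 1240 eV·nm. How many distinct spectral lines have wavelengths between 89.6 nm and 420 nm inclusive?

8

Enumerate all n_i → n_f pairs with 1 ≤ n_f < n_i ≤ 7 and compute λ = 1240 / [13.6·1·(1/n_f² − 1/n_i²)].
Lines falling in [89.6, 420] nm: 7→1 (93.08 nm), 6→1 (93.78 nm), 5→1 (94.98 nm), 4→1 (97.25 nm), 3→1 (102.6 nm), 2→1 (121.6 nm), 7→2 (397.1 nm), 6→2 (410.3 nm).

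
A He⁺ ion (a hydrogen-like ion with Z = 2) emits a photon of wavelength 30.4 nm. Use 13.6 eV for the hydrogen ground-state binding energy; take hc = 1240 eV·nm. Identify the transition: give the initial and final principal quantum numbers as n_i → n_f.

n_i = 2, n_f = 1

The photon energy is ΔE = hc/λ = 1240 / 30.4 = 40.79 eV.
With Z = 2, ΔE = 54.40 × (1/n_f² − 1/n_i²), so 1/n_f² − 1/n_i² = 0.7498.
Trying n_f = 1 gives 1/n_i² = 0.2502, i.e. n_i ≈ 2; this pair matches.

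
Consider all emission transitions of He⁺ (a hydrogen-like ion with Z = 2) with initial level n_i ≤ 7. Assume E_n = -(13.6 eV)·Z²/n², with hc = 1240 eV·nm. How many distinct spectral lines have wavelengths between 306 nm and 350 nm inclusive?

Enumerate all n_i → n_f pairs with 1 ≤ n_f < n_i ≤ 7 and compute λ = 1240 / [13.6·4·(1/n_f² − 1/n_i²)].
Lines falling in [306, 350] nm: 5→3 (320.5 nm).

1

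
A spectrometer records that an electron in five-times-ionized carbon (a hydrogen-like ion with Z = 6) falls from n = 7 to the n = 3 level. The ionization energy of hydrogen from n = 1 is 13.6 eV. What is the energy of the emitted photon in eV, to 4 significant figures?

The Bohr energies scale as Z², so for Z = 6: E_n = −489.6/n² eV.
E_7 = −489.6/49 = −9.992 eV and E_3 = −489.6/9 = −54.40 eV.
The photon energy is |E_7 − E_3| = 44.41 eV.

44.41 eV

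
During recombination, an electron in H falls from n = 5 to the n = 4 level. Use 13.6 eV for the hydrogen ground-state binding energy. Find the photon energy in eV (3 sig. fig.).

0.306 eV

E_5 = −13.60/25 = −0.5440 eV and E_4 = −13.60/16 = −0.8500 eV.
The photon energy is |E_5 − E_4| = 0.306 eV.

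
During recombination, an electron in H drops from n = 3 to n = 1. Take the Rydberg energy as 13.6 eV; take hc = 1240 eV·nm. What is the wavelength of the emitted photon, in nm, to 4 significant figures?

ΔE = 13.60 × (1/1² − 1/3²) = 13.60 × 0.8889 = 12.09 eV.
λ = hc/ΔE = 1240 / 12.09 = 102.6 nm.
This line belongs to the Lyman series.

102.6 nm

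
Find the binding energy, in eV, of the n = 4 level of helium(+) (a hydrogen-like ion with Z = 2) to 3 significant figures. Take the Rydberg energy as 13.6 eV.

E_n = −13.6 Z²/n² = −54.40/n² eV for Z = 2.
E_4 = −54.40/16 = −3.40 eV, so ionization (to E = 0) requires 3.40 eV.

3.40 eV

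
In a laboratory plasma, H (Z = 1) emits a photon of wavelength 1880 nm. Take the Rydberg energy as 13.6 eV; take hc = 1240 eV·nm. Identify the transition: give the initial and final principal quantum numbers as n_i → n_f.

n_i = 4, n_f = 3

The photon energy is ΔE = hc/λ = 1240 / 1880 = 0.6596 eV.
With Z = 1, ΔE = 13.60 × (1/n_f² − 1/n_i²), so 1/n_f² − 1/n_i² = 0.04850.
Trying n_f = 3 gives 1/n_i² = 0.06261, i.e. n_i ≈ 4; this pair matches.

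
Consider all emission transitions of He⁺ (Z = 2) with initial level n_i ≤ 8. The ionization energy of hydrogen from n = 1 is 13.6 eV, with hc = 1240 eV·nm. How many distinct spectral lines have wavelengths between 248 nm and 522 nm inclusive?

5

Enumerate all n_i → n_f pairs with 1 ≤ n_f < n_i ≤ 8 and compute λ = 1240 / [13.6·4·(1/n_f² − 1/n_i²)].
Lines falling in [248, 522] nm: 7→3 (251.3 nm), 6→3 (273.5 nm), 5→3 (320.5 nm), 4→3 (468.9 nm), 8→4 (486.3 nm).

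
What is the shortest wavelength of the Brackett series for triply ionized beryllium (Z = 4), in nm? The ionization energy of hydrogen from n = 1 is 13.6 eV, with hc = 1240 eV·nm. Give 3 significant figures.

The Brackett series has lower level n_f = 4; the series limit corresponds to n_i → ∞.
ΔE_max = 13.6 × 16 / 4² = 13.60 eV.
λ_min = 1240 / 13.60 = 91.2 nm.

91.2 nm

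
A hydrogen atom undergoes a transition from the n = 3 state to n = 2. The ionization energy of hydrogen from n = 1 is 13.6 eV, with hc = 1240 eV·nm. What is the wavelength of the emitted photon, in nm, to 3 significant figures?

656 nm

ΔE = 13.60 × (1/2² − 1/3²) = 13.60 × 0.1389 = 1.889 eV.
λ = hc/ΔE = 1240 / 1.889 = 656 nm.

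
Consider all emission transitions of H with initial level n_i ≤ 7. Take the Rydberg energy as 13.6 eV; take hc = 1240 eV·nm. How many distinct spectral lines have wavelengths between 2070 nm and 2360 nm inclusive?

1

Enumerate all n_i → n_f pairs with 1 ≤ n_f < n_i ≤ 7 and compute λ = 1240 / [13.6·1·(1/n_f² − 1/n_i²)].
Lines falling in [2070, 2360] nm: 7→4 (2166 nm).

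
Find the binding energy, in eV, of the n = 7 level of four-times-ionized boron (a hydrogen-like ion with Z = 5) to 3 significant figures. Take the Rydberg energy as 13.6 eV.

E_n = −13.6 Z²/n² = −340.0/n² eV for Z = 5.
E_7 = −340.0/49 = −6.94 eV, so ionization (to E = 0) requires 6.94 eV.

6.94 eV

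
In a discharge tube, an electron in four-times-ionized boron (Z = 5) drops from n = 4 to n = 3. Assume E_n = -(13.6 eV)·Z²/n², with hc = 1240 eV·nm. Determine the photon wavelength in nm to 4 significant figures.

For Z = 5 the level energies scale as Z², so the effective Rydberg energy is 13.6 × 25 = 340.0 eV.
ΔE = 340.0 × (1/3² − 1/4²) = 340.0 × 0.04861 = 16.53 eV.
λ = hc/ΔE = 1240 / 16.53 = 75.03 nm.

75.03 nm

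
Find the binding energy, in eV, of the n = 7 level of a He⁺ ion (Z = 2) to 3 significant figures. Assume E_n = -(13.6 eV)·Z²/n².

1.11 eV

E_n = −13.6 Z²/n² = −54.40/n² eV for Z = 2.
E_7 = −54.40/49 = −1.11 eV, so ionization (to E = 0) requires 1.11 eV.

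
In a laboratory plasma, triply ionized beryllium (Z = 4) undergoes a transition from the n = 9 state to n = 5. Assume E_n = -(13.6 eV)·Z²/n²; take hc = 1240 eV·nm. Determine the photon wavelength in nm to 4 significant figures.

For Z = 4 the level energies scale as Z², so the effective Rydberg energy is 13.6 × 16 = 217.6 eV.
ΔE = 217.6 × (1/5² − 1/9²) = 217.6 × 0.02765 = 6.018 eV.
λ = hc/ΔE = 1240 / 6.018 = 206.1 nm.

206.1 nm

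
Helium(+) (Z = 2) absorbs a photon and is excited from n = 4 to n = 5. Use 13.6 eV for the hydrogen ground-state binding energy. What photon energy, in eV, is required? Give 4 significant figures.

1.224 eV

The Bohr energies scale as Z², so for Z = 2: E_n = −54.40/n² eV.
E_5 = −54.40/25 = −2.176 eV and E_4 = −54.40/16 = −3.400 eV.
The photon energy is |E_5 − E_4| = 1.224 eV.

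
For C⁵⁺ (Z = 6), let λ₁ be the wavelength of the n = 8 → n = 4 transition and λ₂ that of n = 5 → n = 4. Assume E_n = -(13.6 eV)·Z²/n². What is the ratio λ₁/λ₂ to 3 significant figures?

0.480

λ ∝ 1/ΔE ∝ 1/(1/n_f² − 1/n_i²), and the Z² and hc factors cancel in the ratio.
λ₁/λ₂ = (1/4² − 1/5²)/(1/4² − 1/8²) = 0.02250/0.04688 = 0.480.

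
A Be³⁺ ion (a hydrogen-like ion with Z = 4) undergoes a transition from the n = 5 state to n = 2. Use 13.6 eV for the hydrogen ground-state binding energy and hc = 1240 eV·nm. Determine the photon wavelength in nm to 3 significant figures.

27.1 nm

For Z = 4 the level energies scale as Z², so the effective Rydberg energy is 13.6 × 16 = 217.6 eV.
ΔE = 217.6 × (1/2² − 1/5²) = 217.6 × 0.2100 = 45.70 eV.
λ = hc/ΔE = 1240 / 45.70 = 27.1 nm.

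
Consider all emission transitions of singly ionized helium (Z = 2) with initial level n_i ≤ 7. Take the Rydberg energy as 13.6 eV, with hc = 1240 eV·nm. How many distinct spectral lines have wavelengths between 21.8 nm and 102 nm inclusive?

7

Enumerate all n_i → n_f pairs with 1 ≤ n_f < n_i ≤ 7 and compute λ = 1240 / [13.6·4·(1/n_f² − 1/n_i²)].
Lines falling in [21.8, 102] nm: 7→1 (23.27 nm), 6→1 (23.45 nm), 5→1 (23.74 nm), 4→1 (24.31 nm), 3→1 (25.64 nm), 2→1 (30.39 nm), 7→2 (99.28 nm).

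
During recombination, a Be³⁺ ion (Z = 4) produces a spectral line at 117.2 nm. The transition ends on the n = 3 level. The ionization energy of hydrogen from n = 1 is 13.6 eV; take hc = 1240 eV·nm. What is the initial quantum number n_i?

The photon energy is ΔE = hc/λ = 1240 / 117.2 = 10.58 eV.
With Z = 4, ΔE = 217.6 × (1/n_f² − 1/n_i²), so 1/n_f² − 1/n_i² = 0.04862.
With n_f = 3: 1/n_i² = 1/9 − 0.04862 = 0.06249, so n_i ≈ 4.00.

n_i = 4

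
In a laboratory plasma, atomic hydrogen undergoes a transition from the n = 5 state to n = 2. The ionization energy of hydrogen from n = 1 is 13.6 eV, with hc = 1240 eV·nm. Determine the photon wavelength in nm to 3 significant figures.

ΔE = 13.60 × (1/2² − 1/5²) = 13.60 × 0.2100 = 2.856 eV.
λ = hc/ΔE = 1240 / 2.856 = 434 nm.
This line belongs to the Balmer series.

434 nm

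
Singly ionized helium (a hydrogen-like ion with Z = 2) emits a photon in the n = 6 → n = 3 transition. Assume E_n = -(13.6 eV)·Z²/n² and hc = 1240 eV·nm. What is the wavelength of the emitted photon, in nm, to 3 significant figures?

For Z = 2 the level energies scale as Z², so the effective Rydberg energy is 13.6 × 4 = 54.40 eV.
ΔE = 54.40 × (1/3² − 1/6²) = 54.40 × 0.08333 = 4.533 eV.
λ = hc/ΔE = 1240 / 4.533 = 274 nm.

274 nm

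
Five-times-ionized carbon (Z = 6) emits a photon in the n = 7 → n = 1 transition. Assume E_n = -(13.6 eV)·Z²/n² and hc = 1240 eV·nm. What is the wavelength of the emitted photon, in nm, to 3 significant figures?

2.59 nm

For Z = 6 the level energies scale as Z², so the effective Rydberg energy is 13.6 × 36 = 489.6 eV.
ΔE = 489.6 × (1/1² − 1/7²) = 489.6 × 0.9796 = 479.6 eV.
λ = hc/ΔE = 1240 / 479.6 = 2.59 nm.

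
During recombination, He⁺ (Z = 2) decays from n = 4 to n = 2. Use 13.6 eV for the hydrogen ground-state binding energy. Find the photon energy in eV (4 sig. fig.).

10.20 eV

The Bohr energies scale as Z², so for Z = 2: E_n = −54.40/n² eV.
E_4 = −54.40/16 = −3.400 eV and E_2 = −54.40/4 = −13.60 eV.
The photon energy is |E_4 − E_2| = 10.20 eV.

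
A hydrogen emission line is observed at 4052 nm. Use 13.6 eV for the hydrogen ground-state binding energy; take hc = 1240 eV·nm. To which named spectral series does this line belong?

Brackett

ΔE = 1240/4052 = 0.3060 eV.
This matches 13.6 × (1/4² − 1/5²), so n_f = 4: the Brackett series.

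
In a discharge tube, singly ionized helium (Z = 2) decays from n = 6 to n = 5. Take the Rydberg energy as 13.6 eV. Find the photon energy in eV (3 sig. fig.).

0.665 eV

The Bohr energies scale as Z², so for Z = 2: E_n = −54.40/n² eV.
E_6 = −54.40/36 = −1.511 eV and E_5 = −54.40/25 = −2.176 eV.
The photon energy is |E_6 − E_5| = 0.665 eV.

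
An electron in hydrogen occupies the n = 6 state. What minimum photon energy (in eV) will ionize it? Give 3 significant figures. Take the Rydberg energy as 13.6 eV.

0.378 eV

E_6 = −13.60/36 = −0.378 eV, so ionization (to E = 0) requires 0.378 eV.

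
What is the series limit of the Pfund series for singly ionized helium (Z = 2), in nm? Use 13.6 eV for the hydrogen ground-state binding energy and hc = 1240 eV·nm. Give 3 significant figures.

570 nm

The Pfund series has lower level n_f = 5; the series limit corresponds to n_i → ∞.
ΔE_max = 13.6 × 4 / 5² = 2.176 eV.
λ_min = 1240 / 2.176 = 570 nm.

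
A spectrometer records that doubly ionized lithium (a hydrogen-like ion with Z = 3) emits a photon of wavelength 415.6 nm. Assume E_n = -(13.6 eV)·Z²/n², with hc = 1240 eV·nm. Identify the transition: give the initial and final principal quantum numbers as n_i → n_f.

n_i = 8, n_f = 5

The photon energy is ΔE = hc/λ = 1240 / 415.6 = 2.984 eV.
With Z = 3, ΔE = 122.4 × (1/n_f² − 1/n_i²), so 1/n_f² − 1/n_i² = 0.02438.
Trying n_f = 5 gives 1/n_i² = 0.01562, i.e. n_i ≈ 8; this pair matches.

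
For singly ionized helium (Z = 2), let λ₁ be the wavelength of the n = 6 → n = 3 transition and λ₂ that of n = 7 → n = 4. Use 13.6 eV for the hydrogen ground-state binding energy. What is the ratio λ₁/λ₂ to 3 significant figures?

0.505

λ ∝ 1/ΔE ∝ 1/(1/n_f² − 1/n_i²), and the Z² and hc factors cancel in the ratio.
λ₁/λ₂ = (1/4² − 1/7²)/(1/3² − 1/6²) = 0.04209/0.08333 = 0.505.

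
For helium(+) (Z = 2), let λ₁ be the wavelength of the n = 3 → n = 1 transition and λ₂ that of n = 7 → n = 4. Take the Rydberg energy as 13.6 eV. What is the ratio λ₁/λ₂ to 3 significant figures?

λ ∝ 1/ΔE ∝ 1/(1/n_f² − 1/n_i²), and the Z² and hc factors cancel in the ratio.
λ₁/λ₂ = (1/4² − 1/7²)/(1/1² − 1/3²) = 0.04209/0.8889 = 0.0474.

0.0474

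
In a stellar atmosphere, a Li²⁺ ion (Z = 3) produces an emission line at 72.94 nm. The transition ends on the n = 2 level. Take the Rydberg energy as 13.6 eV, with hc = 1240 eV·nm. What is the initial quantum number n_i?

n_i = 3

The photon energy is ΔE = hc/λ = 1240 / 72.94 = 17.00 eV.
With Z = 3, ΔE = 122.4 × (1/n_f² − 1/n_i²), so 1/n_f² − 1/n_i² = 0.1389.
With n_f = 2: 1/n_i² = 1/4 − 0.1389 = 0.1111, so n_i ≈ 3.00.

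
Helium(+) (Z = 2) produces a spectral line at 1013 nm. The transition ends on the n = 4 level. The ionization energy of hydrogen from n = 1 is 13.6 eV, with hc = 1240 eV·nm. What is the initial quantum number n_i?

The photon energy is ΔE = hc/λ = 1240 / 1013 = 1.224 eV.
With Z = 2, ΔE = 54.40 × (1/n_f² − 1/n_i²), so 1/n_f² − 1/n_i² = 0.02250.
With n_f = 4: 1/n_i² = 1/16 − 0.02250 = 0.04000, so n_i ≈ 5.00.

n_i = 5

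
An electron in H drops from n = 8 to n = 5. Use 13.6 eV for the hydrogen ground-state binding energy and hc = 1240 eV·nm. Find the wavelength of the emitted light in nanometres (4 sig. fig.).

ΔE = 13.60 × (1/5² − 1/8²) = 13.60 × 0.02438 = 0.3315 eV.
λ = hc/ΔE = 1240 / 0.3315 = 3741 nm.

3741 nm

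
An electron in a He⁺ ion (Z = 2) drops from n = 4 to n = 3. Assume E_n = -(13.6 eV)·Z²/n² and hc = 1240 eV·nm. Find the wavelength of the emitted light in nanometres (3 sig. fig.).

469 nm

For Z = 2 the level energies scale as Z², so the effective Rydberg energy is 13.6 × 4 = 54.40 eV.
ΔE = 54.40 × (1/3² − 1/4²) = 54.40 × 0.04861 = 2.644 eV.
λ = hc/ΔE = 1240 / 2.644 = 469 nm.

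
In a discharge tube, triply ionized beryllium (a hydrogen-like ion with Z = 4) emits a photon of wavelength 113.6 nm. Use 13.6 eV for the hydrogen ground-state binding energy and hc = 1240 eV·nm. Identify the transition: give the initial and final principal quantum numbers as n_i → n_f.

n_i = 9, n_f = 4

The photon energy is ΔE = hc/λ = 1240 / 113.6 = 10.92 eV.
With Z = 4, ΔE = 217.6 × (1/n_f² − 1/n_i²), so 1/n_f² − 1/n_i² = 0.05016.
Trying n_f = 4 gives 1/n_i² = 0.01234, i.e. n_i ≈ 9; this pair matches.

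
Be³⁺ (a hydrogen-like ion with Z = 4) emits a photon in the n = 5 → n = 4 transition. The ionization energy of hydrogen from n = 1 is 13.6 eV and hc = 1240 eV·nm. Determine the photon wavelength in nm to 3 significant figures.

For Z = 4 the level energies scale as Z², so the effective Rydberg energy is 13.6 × 16 = 217.6 eV.
ΔE = 217.6 × (1/4² − 1/5²) = 217.6 × 0.02250 = 4.896 eV.
λ = hc/ΔE = 1240 / 4.896 = 253 nm.

253 nm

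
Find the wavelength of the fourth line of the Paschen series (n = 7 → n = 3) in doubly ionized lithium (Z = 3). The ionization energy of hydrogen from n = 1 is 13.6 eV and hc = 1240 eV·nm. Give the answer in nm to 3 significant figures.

112 nm

The Paschen series terminates on n_f = 3; the fourth line has n_i = 3+4 = 7.
ΔE = 122.4 × (1/3² − 1/7²) = 11.10 eV.
λ = 1240 / 11.10 = 112 nm.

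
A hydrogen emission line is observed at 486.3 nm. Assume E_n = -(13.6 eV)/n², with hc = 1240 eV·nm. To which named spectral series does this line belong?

ΔE = 1240/486.3 = 2.550 eV.
This matches 13.6 × (1/2² − 1/4²), so n_f = 2: the Balmer series.

Balmer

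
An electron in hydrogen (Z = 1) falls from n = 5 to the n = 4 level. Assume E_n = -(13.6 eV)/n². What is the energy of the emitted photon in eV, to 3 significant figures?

E_5 = −13.60/25 = −0.5440 eV and E_4 = −13.60/16 = −0.8500 eV.
The photon energy is |E_5 − E_4| = 0.306 eV.

0.306 eV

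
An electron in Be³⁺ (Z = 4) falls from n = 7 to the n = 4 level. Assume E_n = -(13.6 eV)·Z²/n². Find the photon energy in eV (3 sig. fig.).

The Bohr energies scale as Z², so for Z = 4: E_n = −217.6/n² eV.
E_7 = −217.6/49 = −4.441 eV and E_4 = −217.6/16 = −13.60 eV.
The photon energy is |E_7 − E_4| = 9.16 eV.

9.16 eV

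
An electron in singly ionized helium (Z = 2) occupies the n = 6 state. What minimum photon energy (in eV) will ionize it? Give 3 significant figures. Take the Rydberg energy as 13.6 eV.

1.51 eV

E_n = −13.6 Z²/n² = −54.40/n² eV for Z = 2.
E_6 = −54.40/36 = −1.51 eV, so ionization (to E = 0) requires 1.51 eV.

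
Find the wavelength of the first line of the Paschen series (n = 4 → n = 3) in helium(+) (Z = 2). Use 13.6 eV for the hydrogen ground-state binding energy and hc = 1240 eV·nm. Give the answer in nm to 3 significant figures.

469 nm

The Paschen series terminates on n_f = 3; the first line has n_i = 3+1 = 4.
ΔE = 54.40 × (1/3² − 1/4²) = 2.644 eV.
λ = 1240 / 2.644 = 469 nm.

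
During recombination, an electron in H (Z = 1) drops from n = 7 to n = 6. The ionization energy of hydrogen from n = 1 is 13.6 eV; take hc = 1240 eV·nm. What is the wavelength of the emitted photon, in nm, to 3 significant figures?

12400 nm

ΔE = 13.60 × (1/6² − 1/7²) = 13.60 × 0.007370 = 0.1002 eV.
λ = hc/ΔE = 1240 / 0.1002 = 12400 nm.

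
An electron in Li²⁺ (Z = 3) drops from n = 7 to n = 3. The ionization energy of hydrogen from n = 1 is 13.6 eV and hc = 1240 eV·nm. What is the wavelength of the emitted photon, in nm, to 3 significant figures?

For Z = 3 the level energies scale as Z², so the effective Rydberg energy is 13.6 × 9 = 122.4 eV.
ΔE = 122.4 × (1/3² − 1/7²) = 122.4 × 0.09070 = 11.10 eV.
λ = hc/ΔE = 1240 / 11.10 = 112 nm.

112 nm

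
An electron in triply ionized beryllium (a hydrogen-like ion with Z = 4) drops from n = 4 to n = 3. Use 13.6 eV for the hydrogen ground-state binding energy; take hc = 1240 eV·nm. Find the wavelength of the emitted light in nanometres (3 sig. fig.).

117 nm

For Z = 4 the level energies scale as Z², so the effective Rydberg energy is 13.6 × 16 = 217.6 eV.
ΔE = 217.6 × (1/3² − 1/4²) = 217.6 × 0.04861 = 10.58 eV.
λ = hc/ΔE = 1240 / 10.58 = 117 nm.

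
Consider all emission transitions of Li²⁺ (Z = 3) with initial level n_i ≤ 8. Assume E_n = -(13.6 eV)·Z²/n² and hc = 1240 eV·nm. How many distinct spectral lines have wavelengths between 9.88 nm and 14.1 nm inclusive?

Enumerate all n_i → n_f pairs with 1 ≤ n_f < n_i ≤ 8 and compute λ = 1240 / [13.6·9·(1/n_f² − 1/n_i²)].
Lines falling in [9.88, 14.1] nm: 8→1 (10.29 nm), 7→1 (10.34 nm), 6→1 (10.42 nm), 5→1 (10.55 nm), 4→1 (10.81 nm), 3→1 (11.40 nm), 2→1 (13.51 nm).

7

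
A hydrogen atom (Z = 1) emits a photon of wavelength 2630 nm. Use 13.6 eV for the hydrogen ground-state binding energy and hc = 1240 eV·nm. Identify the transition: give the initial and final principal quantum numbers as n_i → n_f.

The photon energy is ΔE = hc/λ = 1240 / 2630 = 0.4715 eV.
With Z = 1, ΔE = 13.60 × (1/n_f² − 1/n_i²), so 1/n_f² − 1/n_i² = 0.03467.
Trying n_f = 4 gives 1/n_i² = 0.02783, i.e. n_i ≈ 6; this pair matches.

n_i = 6, n_f = 4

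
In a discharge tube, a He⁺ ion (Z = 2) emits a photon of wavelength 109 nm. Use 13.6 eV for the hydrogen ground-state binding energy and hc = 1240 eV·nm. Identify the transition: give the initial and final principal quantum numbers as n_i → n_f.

The photon energy is ΔE = hc/λ = 1240 / 109 = 11.38 eV.
With Z = 2, ΔE = 54.40 × (1/n_f² − 1/n_i²), so 1/n_f² − 1/n_i² = 0.2091.
Trying n_f = 2 gives 1/n_i² = 0.04088, i.e. n_i ≈ 5; this pair matches.

n_i = 5, n_f = 2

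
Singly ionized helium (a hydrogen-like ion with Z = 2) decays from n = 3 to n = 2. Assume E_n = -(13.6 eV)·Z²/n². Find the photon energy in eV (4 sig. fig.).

7.556 eV

The Bohr energies scale as Z², so for Z = 2: E_n = −54.40/n² eV.
E_3 = −54.40/9 = −6.044 eV and E_2 = −54.40/4 = −13.60 eV.
The photon energy is |E_3 − E_2| = 7.556 eV.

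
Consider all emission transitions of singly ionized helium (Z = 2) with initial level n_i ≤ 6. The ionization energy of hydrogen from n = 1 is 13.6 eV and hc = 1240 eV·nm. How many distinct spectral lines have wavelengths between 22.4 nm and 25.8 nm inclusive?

Enumerate all n_i → n_f pairs with 1 ≤ n_f < n_i ≤ 6 and compute λ = 1240 / [13.6·4·(1/n_f² − 1/n_i²)].
Lines falling in [22.4, 25.8] nm: 6→1 (23.45 nm), 5→1 (23.74 nm), 4→1 (24.31 nm), 3→1 (25.64 nm).

4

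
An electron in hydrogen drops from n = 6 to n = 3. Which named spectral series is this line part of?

Paschen

The series is set by the lower level: n_f = 3 is the Paschen series.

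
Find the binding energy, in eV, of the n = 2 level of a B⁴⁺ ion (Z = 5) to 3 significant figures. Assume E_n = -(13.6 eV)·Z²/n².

E_n = −13.6 Z²/n² = −340.0/n² eV for Z = 5.
E_2 = −340.0/4 = −85.0 eV, so ionization (to E = 0) requires 85.0 eV.

85.0 eV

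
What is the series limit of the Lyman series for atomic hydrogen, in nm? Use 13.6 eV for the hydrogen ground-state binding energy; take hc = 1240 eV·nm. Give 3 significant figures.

The Lyman series has lower level n_f = 1; the series limit corresponds to n_i → ∞.
ΔE_max = 13.6 × 1 / 1² = 13.60 eV.
λ_min = 1240 / 13.60 = 91.2 nm.

91.2 nm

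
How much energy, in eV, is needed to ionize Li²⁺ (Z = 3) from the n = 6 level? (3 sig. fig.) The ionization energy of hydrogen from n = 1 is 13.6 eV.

3.40 eV

E_n = −13.6 Z²/n² = −122.4/n² eV for Z = 3.
E_6 = −122.4/36 = −3.40 eV, so ionization (to E = 0) requires 3.40 eV.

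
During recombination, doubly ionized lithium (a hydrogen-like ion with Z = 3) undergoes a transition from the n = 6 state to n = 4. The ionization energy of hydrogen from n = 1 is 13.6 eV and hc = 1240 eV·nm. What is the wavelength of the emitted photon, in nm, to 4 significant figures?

291.8 nm

For Z = 3 the level energies scale as Z², so the effective Rydberg energy is 13.6 × 9 = 122.4 eV.
ΔE = 122.4 × (1/4² − 1/6²) = 122.4 × 0.03472 = 4.250 eV.
λ = hc/ΔE = 1240 / 4.250 = 291.8 nm.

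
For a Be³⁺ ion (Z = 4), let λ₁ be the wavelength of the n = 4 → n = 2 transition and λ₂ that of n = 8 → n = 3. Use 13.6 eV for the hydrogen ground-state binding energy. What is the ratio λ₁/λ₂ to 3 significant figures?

0.509

λ ∝ 1/ΔE ∝ 1/(1/n_f² − 1/n_i²), and the Z² and hc factors cancel in the ratio.
λ₁/λ₂ = (1/3² − 1/8²)/(1/2² − 1/4²) = 0.09549/0.1875 = 0.509.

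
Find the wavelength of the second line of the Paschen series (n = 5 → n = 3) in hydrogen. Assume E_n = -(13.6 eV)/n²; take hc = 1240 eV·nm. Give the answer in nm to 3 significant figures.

The Paschen series terminates on n_f = 3; the second line has n_i = 3+2 = 5.
ΔE = 13.60 × (1/3² − 1/5²) = 0.9671 eV.
λ = 1240 / 0.9671 = 1280 nm.

1280 nm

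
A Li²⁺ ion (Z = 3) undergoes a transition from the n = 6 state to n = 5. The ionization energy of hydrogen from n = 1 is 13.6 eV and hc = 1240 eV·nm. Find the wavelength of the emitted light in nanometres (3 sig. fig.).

For Z = 3 the level energies scale as Z², so the effective Rydberg energy is 13.6 × 9 = 122.4 eV.
ΔE = 122.4 × (1/5² − 1/6²) = 122.4 × 0.01222 = 1.496 eV.
λ = hc/ΔE = 1240 / 1.496 = 829 nm.

829 nm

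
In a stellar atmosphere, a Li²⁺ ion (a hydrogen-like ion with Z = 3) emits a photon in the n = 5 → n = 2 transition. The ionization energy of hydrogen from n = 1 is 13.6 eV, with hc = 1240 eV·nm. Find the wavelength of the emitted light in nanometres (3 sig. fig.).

48.2 nm

For Z = 3 the level energies scale as Z², so the effective Rydberg energy is 13.6 × 9 = 122.4 eV.
ΔE = 122.4 × (1/2² − 1/5²) = 122.4 × 0.2100 = 25.70 eV.
λ = hc/ΔE = 1240 / 25.70 = 48.2 nm.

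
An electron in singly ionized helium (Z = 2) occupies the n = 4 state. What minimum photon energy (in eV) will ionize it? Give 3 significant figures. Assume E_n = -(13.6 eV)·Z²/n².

3.40 eV

E_n = −13.6 Z²/n² = −54.40/n² eV for Z = 2.
E_4 = −54.40/16 = −3.40 eV, so ionization (to E = 0) requires 3.40 eV.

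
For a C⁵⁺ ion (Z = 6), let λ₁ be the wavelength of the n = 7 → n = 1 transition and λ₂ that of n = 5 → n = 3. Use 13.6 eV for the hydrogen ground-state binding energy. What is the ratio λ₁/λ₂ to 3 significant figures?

0.0726

λ ∝ 1/ΔE ∝ 1/(1/n_f² − 1/n_i²), and the Z² and hc factors cancel in the ratio.
λ₁/λ₂ = (1/3² − 1/5²)/(1/1² − 1/7²) = 0.07111/0.9796 = 0.0726.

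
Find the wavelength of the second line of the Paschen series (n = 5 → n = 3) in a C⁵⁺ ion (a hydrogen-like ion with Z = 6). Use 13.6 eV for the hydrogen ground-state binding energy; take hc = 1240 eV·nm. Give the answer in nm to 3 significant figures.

The Paschen series terminates on n_f = 3; the second line has n_i = 3+2 = 5.
ΔE = 489.6 × (1/3² − 1/5²) = 34.82 eV.
λ = 1240 / 34.82 = 35.6 nm.

35.6 nm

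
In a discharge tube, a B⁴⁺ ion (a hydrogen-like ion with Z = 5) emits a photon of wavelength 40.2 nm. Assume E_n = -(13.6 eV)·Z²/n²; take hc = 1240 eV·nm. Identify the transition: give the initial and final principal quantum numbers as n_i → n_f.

The photon energy is ΔE = hc/λ = 1240 / 40.2 = 30.85 eV.
With Z = 5, ΔE = 340.0 × (1/n_f² − 1/n_i²), so 1/n_f² − 1/n_i² = 0.09072.
Trying n_f = 3 gives 1/n_i² = 0.02039, i.e. n_i ≈ 7; this pair matches.

n_i = 7, n_f = 3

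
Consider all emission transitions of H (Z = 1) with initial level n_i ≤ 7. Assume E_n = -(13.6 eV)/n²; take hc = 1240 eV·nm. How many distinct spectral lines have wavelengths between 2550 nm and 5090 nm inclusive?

3

Enumerate all n_i → n_f pairs with 1 ≤ n_f < n_i ≤ 7 and compute λ = 1240 / [13.6·1·(1/n_f² − 1/n_i²)].
Lines falling in [2550, 5090] nm: 6→4 (2626 nm), 5→4 (4052 nm), 7→5 (4654 nm).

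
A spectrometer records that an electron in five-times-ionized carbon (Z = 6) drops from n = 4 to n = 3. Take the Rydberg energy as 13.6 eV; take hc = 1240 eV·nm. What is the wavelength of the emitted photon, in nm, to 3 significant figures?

52.1 nm

For Z = 6 the level energies scale as Z², so the effective Rydberg energy is 13.6 × 36 = 489.6 eV.
ΔE = 489.6 × (1/3² − 1/4²) = 489.6 × 0.04861 = 23.80 eV.
λ = hc/ΔE = 1240 / 23.80 = 52.1 nm.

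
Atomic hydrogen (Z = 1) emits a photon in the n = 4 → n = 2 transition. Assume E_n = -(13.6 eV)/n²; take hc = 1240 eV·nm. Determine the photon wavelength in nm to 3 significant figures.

ΔE = 13.60 × (1/2² − 1/4²) = 13.60 × 0.1875 = 2.550 eV.
λ = hc/ΔE = 1240 / 2.550 = 486 nm.

486 nm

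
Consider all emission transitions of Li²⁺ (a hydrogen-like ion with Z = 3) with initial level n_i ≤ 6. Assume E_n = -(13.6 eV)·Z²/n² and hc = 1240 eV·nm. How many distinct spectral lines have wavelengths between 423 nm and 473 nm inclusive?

Enumerate all n_i → n_f pairs with 1 ≤ n_f < n_i ≤ 6 and compute λ = 1240 / [13.6·9·(1/n_f² − 1/n_i²)].
Lines falling in [423, 473] nm: 5→4 (450.3 nm).

1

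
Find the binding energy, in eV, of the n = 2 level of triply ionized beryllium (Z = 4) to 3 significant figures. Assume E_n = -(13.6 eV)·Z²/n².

54.4 eV

E_n = −13.6 Z²/n² = −217.6/n² eV for Z = 4.
E_2 = −217.6/4 = −54.4 eV, so ionization (to E = 0) requires 54.4 eV.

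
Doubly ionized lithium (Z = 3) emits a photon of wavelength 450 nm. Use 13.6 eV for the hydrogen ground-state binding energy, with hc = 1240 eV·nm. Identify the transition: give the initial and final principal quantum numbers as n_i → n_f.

n_i = 5, n_f = 4

The photon energy is ΔE = hc/λ = 1240 / 450 = 2.756 eV.
With Z = 3, ΔE = 122.4 × (1/n_f² − 1/n_i²), so 1/n_f² − 1/n_i² = 0.02251.
Trying n_f = 4 gives 1/n_i² = 0.03999, i.e. n_i ≈ 5; this pair matches.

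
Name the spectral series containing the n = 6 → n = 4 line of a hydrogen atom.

Brackett

The series is set by the lower level: n_f = 4 is the Brackett series.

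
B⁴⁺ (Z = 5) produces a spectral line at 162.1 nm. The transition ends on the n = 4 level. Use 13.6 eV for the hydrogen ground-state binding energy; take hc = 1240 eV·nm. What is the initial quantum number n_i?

The photon energy is ΔE = hc/λ = 1240 / 162.1 = 7.650 eV.
With Z = 5, ΔE = 340.0 × (1/n_f² − 1/n_i²), so 1/n_f² − 1/n_i² = 0.02250.
With n_f = 4: 1/n_i² = 1/16 − 0.02250 = 0.04000, so n_i ≈ 5.00.

n_i = 5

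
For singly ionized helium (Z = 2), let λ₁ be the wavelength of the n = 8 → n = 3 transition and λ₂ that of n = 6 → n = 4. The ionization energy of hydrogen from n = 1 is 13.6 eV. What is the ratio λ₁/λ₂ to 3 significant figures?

λ ∝ 1/ΔE ∝ 1/(1/n_f² − 1/n_i²), and the Z² and hc factors cancel in the ratio.
λ₁/λ₂ = (1/4² − 1/6²)/(1/3² − 1/8²) = 0.03472/0.09549 = 0.364.

0.364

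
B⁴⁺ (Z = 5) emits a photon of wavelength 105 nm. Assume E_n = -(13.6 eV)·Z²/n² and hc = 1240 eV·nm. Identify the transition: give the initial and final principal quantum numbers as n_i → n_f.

The photon energy is ΔE = hc/λ = 1240 / 105 = 11.81 eV.
With Z = 5, ΔE = 340.0 × (1/n_f² − 1/n_i²), so 1/n_f² − 1/n_i² = 0.03473.
Trying n_f = 4 gives 1/n_i² = 0.02777, i.e. n_i ≈ 6; this pair matches.

n_i = 6, n_f = 4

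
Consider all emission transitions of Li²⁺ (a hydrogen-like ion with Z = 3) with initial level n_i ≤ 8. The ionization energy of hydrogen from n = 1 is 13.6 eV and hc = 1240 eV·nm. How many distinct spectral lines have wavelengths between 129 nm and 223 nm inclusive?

Enumerate all n_i → n_f pairs with 1 ≤ n_f < n_i ≤ 8 and compute λ = 1240 / [13.6·9·(1/n_f² − 1/n_i²)].
Lines falling in [129, 223] nm: 5→3 (142.5 nm), 4→3 (208.4 nm), 8→4 (216.1 nm).

3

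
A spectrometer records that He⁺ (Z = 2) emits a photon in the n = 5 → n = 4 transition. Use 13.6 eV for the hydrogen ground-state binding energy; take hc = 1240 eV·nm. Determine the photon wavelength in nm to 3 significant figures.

For Z = 2 the level energies scale as Z², so the effective Rydberg energy is 13.6 × 4 = 54.40 eV.
ΔE = 54.40 × (1/4² − 1/5²) = 54.40 × 0.02250 = 1.224 eV.
λ = hc/ΔE = 1240 / 1.224 = 1010 nm.

1010 nm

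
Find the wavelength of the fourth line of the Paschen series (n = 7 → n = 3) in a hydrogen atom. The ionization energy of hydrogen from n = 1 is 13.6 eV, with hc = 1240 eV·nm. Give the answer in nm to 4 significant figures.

The Paschen series terminates on n_f = 3; the fourth line has n_i = 3+4 = 7.
ΔE = 13.60 × (1/3² − 1/7²) = 1.234 eV.
λ = 1240 / 1.234 = 1005 nm.

1005 nm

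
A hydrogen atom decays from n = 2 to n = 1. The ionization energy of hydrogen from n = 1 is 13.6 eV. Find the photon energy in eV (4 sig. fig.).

E_2 = −13.60/4 = −3.400 eV and E_1 = −13.60/1 = −13.60 eV.
The photon energy is |E_2 − E_1| = 10.20 eV.

10.20 eV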